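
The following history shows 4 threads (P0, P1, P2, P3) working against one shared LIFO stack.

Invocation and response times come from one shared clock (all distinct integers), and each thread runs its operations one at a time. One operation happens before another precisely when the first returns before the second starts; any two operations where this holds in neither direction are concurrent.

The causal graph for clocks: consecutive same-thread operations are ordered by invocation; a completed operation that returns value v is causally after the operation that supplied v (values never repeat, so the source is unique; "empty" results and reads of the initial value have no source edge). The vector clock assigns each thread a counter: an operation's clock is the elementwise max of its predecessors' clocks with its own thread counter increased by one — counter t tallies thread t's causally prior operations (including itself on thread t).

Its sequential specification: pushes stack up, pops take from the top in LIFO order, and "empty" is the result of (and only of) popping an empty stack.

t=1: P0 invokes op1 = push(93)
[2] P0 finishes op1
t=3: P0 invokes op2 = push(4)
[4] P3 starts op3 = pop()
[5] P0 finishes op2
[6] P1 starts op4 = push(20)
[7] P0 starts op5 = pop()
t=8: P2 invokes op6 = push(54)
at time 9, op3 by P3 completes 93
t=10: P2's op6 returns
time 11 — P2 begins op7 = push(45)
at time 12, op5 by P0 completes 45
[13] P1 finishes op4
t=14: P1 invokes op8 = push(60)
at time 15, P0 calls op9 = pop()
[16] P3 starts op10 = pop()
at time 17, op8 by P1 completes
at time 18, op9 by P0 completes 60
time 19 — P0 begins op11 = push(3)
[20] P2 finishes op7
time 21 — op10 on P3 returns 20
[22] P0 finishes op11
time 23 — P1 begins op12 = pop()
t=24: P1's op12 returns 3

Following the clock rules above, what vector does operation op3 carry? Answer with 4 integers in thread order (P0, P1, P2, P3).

VC(op6, invoked at 8): no causal predecessors; +1 on P2 → (0, 0, 1, 0)
VC(op4, invoked at 6): no causal predecessors; +1 on P1 → (0, 1, 0, 0)
VC(op1, invoked at 1): no causal predecessors; +1 on P0 → (1, 0, 0, 0)
from VC(op6)=(0, 0, 1, 0), op7 (invoked 11) maxes components and bumps P2 → (0, 0, 2, 0)
from VC(op4)=(0, 1, 0, 0), op8 (invoked 14) maxes components and bumps P1 → (0, 2, 0, 0)
from VC(op1)=(1, 0, 0, 0), op3 (invoked 4) maxes components and bumps P3 → (1, 0, 0, 1)
from VC(op1)=(1, 0, 0, 0), op2 (invoked 3) maxes components and bumps P0 → (2, 0, 0, 0)
from VC(op3)=(1, 0, 0, 1), VC(op4)=(0, 1, 0, 0), op10 (invoked 16) maxes components and bumps P3 → (1, 1, 0, 2)
from VC(op2)=(2, 0, 0, 0), VC(op7)=(0, 0, 2, 0), op5 (invoked 7) maxes components and bumps P0 → (3, 0, 2, 0)
from VC(op5)=(3, 0, 2, 0), VC(op8)=(0, 2, 0, 0), op9 (invoked 15) maxes components and bumps P0 → (4, 2, 2, 0)
from VC(op9)=(4, 2, 2, 0), op11 (invoked 19) maxes components and bumps P0 → (5, 2, 2, 0)
from VC(op8)=(0, 2, 0, 0), VC(op11)=(5, 2, 2, 0), op12 (invoked 23) maxes components and bumps P1 → (5, 3, 2, 0)
target: VC(op3) = (1, 0, 0, 1)

(1, 0, 0, 1)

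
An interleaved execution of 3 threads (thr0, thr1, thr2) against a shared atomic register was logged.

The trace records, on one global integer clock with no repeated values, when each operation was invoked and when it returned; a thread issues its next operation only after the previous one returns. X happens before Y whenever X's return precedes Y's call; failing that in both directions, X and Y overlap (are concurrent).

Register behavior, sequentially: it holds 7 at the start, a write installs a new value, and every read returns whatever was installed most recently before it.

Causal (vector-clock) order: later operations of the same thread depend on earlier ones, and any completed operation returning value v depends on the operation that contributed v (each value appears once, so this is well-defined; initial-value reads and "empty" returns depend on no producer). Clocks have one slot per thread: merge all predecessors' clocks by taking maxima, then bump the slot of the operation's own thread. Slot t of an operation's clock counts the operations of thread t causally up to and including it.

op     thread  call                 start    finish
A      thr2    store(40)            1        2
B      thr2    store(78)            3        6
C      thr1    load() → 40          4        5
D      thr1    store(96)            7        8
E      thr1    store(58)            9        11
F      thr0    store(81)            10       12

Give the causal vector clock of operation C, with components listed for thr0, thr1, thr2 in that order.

invoked at 1, A has no predecessors; its own thr2 bump gives (0, 0, 1)
invoked at 10, F has no predecessors; its own thr0 bump gives (1, 0, 0)
invoked at 3, B merges VC(A)=(0, 0, 1) and bumps thr2's slot → (0, 0, 2)
invoked at 4, C merges VC(A)=(0, 0, 1) and bumps thr1's slot → (0, 1, 1)
invoked at 7, D merges VC(C)=(0, 1, 1) and bumps thr1's slot → (0, 2, 1)
invoked at 9, E merges VC(D)=(0, 2, 1) and bumps thr1's slot → (0, 3, 1)
target: VC(C) = (0, 1, 1)

(0, 1, 1)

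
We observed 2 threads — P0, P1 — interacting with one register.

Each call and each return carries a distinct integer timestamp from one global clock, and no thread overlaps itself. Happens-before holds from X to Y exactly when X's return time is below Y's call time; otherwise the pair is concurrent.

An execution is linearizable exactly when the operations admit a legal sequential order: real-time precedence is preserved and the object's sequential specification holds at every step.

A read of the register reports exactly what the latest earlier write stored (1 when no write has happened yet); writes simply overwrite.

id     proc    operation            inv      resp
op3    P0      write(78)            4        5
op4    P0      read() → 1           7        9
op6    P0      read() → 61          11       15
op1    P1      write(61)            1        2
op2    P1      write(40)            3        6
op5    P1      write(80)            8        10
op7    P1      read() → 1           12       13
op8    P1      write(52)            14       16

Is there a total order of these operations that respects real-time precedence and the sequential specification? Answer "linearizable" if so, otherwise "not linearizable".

cut after 8 events: linearizable; cut after 9 events (op4 responds, time 9): not linearizable
every one of the 2 real-time-consistent orders over 4 completed register ops fails the sequential spec
no completion choice of the 1 pending operation (op5) rescues it — every subset was tried
e.g. op1, op2, op3, op4 (pending dropped): illegal at step 4, since op4 read() → 1 cannot apply there
e.g. op1, op3, op2, op4 (pending dropped): illegal at step 4, since op4 read() → 1 cannot apply there

not linearizable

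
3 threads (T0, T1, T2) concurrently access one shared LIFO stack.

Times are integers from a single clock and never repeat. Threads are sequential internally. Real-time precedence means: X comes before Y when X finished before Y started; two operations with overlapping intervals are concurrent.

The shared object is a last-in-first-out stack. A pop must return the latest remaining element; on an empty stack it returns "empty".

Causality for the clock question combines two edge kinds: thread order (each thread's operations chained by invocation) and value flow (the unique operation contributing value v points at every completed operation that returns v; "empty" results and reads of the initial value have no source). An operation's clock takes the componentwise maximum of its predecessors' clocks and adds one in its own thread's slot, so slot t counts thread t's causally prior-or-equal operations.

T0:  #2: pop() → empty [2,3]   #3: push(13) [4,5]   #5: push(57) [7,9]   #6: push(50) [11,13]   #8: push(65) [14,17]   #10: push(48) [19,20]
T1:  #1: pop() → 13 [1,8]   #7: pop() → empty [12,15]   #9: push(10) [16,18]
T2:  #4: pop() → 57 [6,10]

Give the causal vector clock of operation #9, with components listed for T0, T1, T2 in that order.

#2 (invocation 2): nothing precedes it; T0's component alone gives (1, 0, 0)
#3 (invocation 4): componentwise max over VC(#2)=(1, 0, 0), +1 at T0, giving (2, 0, 0)
#1 (invocation 1): componentwise max over VC(#3)=(2, 0, 0), +1 at T1, giving (2, 1, 0)
#5 (invocation 7): componentwise max over VC(#3)=(2, 0, 0), +1 at T0, giving (3, 0, 0)
#7 (invocation 12): componentwise max over VC(#1)=(2, 1, 0), +1 at T1, giving (2, 2, 0)
#4 (invocation 6): componentwise max over VC(#5)=(3, 0, 0), +1 at T2, giving (3, 0, 1)
#6 (invocation 11): componentwise max over VC(#5)=(3, 0, 0), +1 at T0, giving (4, 0, 0)
#9 (invocation 16): componentwise max over VC(#7)=(2, 2, 0), +1 at T1, giving (2, 3, 0)
#8 (invocation 14): componentwise max over VC(#6)=(4, 0, 0), +1 at T0, giving (5, 0, 0)
#10 (invocation 19): componentwise max over VC(#8)=(5, 0, 0), +1 at T0, giving (6, 0, 0)
target: VC(#9) = (2, 3, 0)

(2, 3, 0)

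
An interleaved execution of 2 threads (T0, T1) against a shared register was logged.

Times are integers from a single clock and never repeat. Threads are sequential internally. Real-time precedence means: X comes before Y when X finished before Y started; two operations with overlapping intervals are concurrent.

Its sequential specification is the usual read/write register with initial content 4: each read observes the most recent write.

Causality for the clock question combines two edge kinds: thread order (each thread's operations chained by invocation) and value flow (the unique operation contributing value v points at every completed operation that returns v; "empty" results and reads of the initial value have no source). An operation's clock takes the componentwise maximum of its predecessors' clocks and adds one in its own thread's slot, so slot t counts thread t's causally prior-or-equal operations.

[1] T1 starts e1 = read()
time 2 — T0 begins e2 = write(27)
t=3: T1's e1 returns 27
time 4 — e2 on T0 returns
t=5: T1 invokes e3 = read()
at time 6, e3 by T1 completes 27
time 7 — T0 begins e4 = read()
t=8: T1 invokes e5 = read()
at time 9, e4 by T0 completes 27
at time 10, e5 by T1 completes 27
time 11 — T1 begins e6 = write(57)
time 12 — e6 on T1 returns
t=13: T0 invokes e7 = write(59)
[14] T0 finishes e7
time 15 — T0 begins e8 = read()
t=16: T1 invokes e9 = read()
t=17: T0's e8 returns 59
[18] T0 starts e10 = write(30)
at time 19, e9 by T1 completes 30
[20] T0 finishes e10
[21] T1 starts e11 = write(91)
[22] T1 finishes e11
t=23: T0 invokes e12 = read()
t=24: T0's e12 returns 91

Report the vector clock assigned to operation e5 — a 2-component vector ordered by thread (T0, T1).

root op e2, invoked 2: fresh clock plus T0's own tick → (1, 0)
e1, invoked 1, takes VC(e2)=(1, 0) under max, adds 1 for T1 → (1, 1)
e4, invoked 7, takes VC(e2)=(1, 0) under max, adds 1 for T0 → (2, 0)
e3, invoked 5, takes VC(e1)=(1, 1), VC(e2)=(1, 0) under max, adds 1 for T1 → (1, 2)
e7, invoked 13, takes VC(e4)=(2, 0) under max, adds 1 for T0 → (3, 0)
e5, invoked 8, takes VC(e2)=(1, 0), VC(e3)=(1, 2) under max, adds 1 for T1 → (1, 3)
e8, invoked 15, takes VC(e7)=(3, 0) under max, adds 1 for T0 → (4, 0)
e6, invoked 11, takes VC(e5)=(1, 3) under max, adds 1 for T1 → (1, 4)
e10, invoked 18, takes VC(e8)=(4, 0) under max, adds 1 for T0 → (5, 0)
e9, invoked 16, takes VC(e6)=(1, 4), VC(e10)=(5, 0) under max, adds 1 for T1 → (5, 5)
e11, invoked 21, takes VC(e9)=(5, 5) under max, adds 1 for T1 → (5, 6)
e12, invoked 23, takes VC(e10)=(5, 0), VC(e11)=(5, 6) under max, adds 1 for T0 → (6, 6)
target: VC(e5) = (1, 3)

(1, 3)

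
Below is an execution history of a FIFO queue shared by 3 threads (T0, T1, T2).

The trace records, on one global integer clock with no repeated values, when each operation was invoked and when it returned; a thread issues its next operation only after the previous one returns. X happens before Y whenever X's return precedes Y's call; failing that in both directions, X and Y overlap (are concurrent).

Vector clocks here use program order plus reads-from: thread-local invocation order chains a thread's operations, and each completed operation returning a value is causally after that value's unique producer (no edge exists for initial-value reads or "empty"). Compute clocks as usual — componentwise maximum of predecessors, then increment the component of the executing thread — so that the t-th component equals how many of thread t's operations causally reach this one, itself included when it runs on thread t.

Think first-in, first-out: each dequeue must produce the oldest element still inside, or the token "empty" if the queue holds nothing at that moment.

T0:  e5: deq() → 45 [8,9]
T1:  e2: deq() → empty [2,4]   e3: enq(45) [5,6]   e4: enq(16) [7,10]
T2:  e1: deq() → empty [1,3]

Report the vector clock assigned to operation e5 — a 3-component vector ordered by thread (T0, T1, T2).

e1 (invocation 1): nothing precedes it; T2's component alone gives (0, 0, 1)
e2 (invocation 2): nothing precedes it; T1's component alone gives (0, 1, 0)
VC(e3, invoked at 5): max of VC(e2)=(0, 1, 0), then +1 on thread T1 → (0, 2, 0)
VC(e4, invoked at 7): max of VC(e3)=(0, 2, 0), then +1 on thread T1 → (0, 3, 0)
VC(e5, invoked at 8): max of VC(e3)=(0, 2, 0), then +1 on thread T0 → (1, 2, 0)
target: VC(e5) = (1, 2, 0)

(1, 2, 0)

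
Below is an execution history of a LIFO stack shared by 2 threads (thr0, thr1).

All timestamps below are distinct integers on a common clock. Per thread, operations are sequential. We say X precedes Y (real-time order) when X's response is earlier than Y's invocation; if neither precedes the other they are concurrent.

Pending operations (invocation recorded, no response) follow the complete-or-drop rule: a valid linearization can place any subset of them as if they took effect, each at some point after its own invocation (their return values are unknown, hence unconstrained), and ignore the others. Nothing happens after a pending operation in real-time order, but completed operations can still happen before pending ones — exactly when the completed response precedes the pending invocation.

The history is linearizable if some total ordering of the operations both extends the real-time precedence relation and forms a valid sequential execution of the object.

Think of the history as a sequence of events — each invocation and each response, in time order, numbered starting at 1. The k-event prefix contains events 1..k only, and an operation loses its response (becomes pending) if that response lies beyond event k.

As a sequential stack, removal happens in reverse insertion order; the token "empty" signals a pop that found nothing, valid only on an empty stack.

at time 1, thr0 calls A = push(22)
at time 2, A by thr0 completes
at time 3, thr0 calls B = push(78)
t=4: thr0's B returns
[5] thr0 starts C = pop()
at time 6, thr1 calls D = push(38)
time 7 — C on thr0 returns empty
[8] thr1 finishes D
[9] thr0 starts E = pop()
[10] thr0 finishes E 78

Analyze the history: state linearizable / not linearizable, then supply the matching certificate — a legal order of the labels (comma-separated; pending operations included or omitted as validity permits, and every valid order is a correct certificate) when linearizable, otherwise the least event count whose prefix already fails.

events 1..6 are fine; event 7 — the response of C at time 7 — makes the prefix non-linearizable
the completed operations (3 total) allow one real-time order; the LIFO stack replay rejects it
no escape via the 1 pending operation (D): every completion choice fails
sample order A, B, C (pending dropped) stalls at step 3 — C pop() → empty has no legal effect

not linearizable — minimal violating prefix: 7 events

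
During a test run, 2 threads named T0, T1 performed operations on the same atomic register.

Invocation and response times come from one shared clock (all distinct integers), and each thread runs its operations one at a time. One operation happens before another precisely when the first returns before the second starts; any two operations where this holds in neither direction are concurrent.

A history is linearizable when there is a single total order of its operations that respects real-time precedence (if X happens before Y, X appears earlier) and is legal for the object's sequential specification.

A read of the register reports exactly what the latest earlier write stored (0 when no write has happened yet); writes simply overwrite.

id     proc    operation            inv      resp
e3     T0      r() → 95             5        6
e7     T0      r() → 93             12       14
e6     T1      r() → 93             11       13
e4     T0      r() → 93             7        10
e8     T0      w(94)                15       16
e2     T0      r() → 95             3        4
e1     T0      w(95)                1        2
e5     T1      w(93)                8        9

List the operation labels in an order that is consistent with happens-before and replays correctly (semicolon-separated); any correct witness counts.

1. e1 w(95), leaving value 95
2. e2 r() → 95, leaving value 95
3. e3 r() → 95, leaving value 95
4. e5 w(93), leaving value 93
5. e4 r() → 93, leaving value 93
6. e6 r() → 93, leaving value 93
7. e7 r() → 93, leaving value 93
8. e8 w(94), leaving value 94

e1; e2; e3; e5; e4; e6; e7; e8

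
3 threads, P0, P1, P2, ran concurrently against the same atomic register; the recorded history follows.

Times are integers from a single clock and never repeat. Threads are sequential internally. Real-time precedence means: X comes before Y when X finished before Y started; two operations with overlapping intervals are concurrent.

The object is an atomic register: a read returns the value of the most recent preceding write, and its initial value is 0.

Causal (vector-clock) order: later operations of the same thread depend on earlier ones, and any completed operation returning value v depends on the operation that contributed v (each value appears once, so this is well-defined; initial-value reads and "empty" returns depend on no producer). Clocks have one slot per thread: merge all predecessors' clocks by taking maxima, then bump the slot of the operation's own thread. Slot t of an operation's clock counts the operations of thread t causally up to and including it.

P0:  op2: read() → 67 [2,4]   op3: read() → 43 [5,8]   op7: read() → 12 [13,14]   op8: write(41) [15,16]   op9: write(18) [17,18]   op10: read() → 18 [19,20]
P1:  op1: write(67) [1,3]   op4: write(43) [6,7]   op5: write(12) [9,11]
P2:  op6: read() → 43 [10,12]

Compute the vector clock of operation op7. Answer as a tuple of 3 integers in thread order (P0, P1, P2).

(3, 3, 0)

op1 (invocation 1): nothing precedes it; P1's component alone gives (0, 1, 0)
VC(op4, invoked at 6): max of VC(op1)=(0, 1, 0), then +1 on thread P1 → (0, 2, 0)
VC(op2, invoked at 2): max of VC(op1)=(0, 1, 0), then +1 on thread P0 → (1, 1, 0)
VC(op6, invoked at 10): max of VC(op4)=(0, 2, 0), then +1 on thread P2 → (0, 2, 1)
VC(op5, invoked at 9): max of VC(op4)=(0, 2, 0), then +1 on thread P1 → (0, 3, 0)
VC(op3, invoked at 5): max of VC(op2)=(1, 1, 0), VC(op4)=(0, 2, 0), then +1 on thread P0 → (2, 2, 0)
VC(op7, invoked at 13): max of VC(op3)=(2, 2, 0), VC(op5)=(0, 3, 0), then +1 on thread P0 → (3, 3, 0)
VC(op8, invoked at 15): max of VC(op7)=(3, 3, 0), then +1 on thread P0 → (4, 3, 0)
VC(op9, invoked at 17): max of VC(op8)=(4, 3, 0), then +1 on thread P0 → (5, 3, 0)
VC(op10, invoked at 19): max of VC(op9)=(5, 3, 0), then +1 on thread P0 → (6, 3, 0)
target: VC(op7) = (3, 3, 0)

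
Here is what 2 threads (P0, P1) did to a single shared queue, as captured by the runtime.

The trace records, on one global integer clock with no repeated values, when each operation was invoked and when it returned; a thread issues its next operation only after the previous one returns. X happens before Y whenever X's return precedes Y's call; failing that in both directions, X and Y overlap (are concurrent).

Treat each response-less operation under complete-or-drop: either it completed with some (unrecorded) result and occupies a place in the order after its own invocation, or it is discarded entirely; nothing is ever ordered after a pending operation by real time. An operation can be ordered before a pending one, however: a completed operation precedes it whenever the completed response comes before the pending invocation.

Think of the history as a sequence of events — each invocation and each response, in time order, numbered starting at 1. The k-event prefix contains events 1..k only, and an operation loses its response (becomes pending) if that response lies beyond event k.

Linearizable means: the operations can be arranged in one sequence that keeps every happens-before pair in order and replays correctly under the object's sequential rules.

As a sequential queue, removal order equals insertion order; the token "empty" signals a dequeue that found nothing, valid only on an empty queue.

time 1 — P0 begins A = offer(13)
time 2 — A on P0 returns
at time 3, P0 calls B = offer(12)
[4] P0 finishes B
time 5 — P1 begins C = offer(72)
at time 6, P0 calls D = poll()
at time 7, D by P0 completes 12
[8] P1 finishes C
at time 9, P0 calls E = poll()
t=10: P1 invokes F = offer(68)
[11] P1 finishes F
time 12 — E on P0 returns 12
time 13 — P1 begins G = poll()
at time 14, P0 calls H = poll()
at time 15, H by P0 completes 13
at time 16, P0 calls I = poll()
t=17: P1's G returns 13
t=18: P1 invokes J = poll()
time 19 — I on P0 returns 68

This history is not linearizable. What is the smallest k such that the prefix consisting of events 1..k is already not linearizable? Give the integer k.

7

events 1..6 are still linearizable — one witness is A, B:
after step 1 (A offer(13)): queue <13>
after step 2 (B offer(12)): queue <13,12>
adding event 7 (D responds at 7) leaves no legal real-time order
no escape via the 1 pending operation (C): every completion choice fails
for example A, B, D (pending dropped) fails at step 3: D poll() → 12 is not legal there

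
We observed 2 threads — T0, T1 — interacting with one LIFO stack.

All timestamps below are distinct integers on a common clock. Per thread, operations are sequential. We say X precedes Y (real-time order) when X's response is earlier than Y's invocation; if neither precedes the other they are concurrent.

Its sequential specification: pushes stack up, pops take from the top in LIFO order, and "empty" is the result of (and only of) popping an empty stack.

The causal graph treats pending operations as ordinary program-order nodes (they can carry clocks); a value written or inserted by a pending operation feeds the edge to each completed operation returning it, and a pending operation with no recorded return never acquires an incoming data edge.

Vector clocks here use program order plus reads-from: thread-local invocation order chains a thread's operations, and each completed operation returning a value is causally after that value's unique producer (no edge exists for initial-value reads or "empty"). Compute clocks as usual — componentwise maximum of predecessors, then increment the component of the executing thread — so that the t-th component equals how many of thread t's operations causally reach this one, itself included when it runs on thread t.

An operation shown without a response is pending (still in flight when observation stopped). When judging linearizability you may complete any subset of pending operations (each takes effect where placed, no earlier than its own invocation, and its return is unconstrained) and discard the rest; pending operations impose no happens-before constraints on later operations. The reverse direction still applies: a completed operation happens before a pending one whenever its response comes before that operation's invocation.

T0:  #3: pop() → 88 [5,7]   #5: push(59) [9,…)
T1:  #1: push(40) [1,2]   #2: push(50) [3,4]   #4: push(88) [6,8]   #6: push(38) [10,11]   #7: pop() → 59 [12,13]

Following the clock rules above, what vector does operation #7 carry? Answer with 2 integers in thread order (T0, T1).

#1 (invocation 1): nothing precedes it; T1's component alone gives (0, 1)
VC(#2, invoked at 3): max of VC(#1)=(0, 1), then +1 on thread T1 → (0, 2)
VC(#4, invoked at 6): max of VC(#2)=(0, 2), then +1 on thread T1 → (0, 3)
VC(#6, invoked at 10): max of VC(#4)=(0, 3), then +1 on thread T1 → (0, 4)
VC(#3, invoked at 5): max of VC(#4)=(0, 3), then +1 on thread T0 → (1, 3)
VC(#5, invoked at 9): max of VC(#3)=(1, 3), then +1 on thread T0 → (2, 3)
VC(#7, invoked at 12): max of VC(#5)=(2, 3), VC(#6)=(0, 4), then +1 on thread T1 → (2, 5)
target: VC(#7) = (2, 5)

(2, 5)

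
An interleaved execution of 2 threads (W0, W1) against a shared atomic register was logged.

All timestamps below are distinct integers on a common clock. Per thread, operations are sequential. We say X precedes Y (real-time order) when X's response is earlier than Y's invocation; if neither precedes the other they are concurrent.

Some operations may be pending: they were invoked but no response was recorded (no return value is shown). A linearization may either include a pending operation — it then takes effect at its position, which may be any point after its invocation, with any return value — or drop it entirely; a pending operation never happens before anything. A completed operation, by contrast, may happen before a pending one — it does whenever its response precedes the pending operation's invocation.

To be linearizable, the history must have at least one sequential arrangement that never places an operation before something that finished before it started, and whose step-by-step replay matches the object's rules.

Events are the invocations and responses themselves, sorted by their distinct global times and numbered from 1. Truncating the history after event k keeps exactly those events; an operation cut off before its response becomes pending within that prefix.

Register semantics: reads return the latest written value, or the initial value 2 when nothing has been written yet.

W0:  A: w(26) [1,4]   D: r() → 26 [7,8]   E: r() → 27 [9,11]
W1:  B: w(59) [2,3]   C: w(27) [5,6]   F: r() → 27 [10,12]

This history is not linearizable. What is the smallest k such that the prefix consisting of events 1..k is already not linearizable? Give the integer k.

8

events 1..7 are linearizable; a witness order is A, B, C:
after step 1 (A w(26)): value 26
after step 2 (B w(59)): value 59
after step 3 (C w(27)): value 27
with event 8 included (D responding at time 8), all real-time-consistent orders fail
e.g. A, B, C, D: illegal at step 4, since D r() → 26 cannot apply there
e.g. B, A, C, D: illegal at step 4, since D r() → 26 cannot apply there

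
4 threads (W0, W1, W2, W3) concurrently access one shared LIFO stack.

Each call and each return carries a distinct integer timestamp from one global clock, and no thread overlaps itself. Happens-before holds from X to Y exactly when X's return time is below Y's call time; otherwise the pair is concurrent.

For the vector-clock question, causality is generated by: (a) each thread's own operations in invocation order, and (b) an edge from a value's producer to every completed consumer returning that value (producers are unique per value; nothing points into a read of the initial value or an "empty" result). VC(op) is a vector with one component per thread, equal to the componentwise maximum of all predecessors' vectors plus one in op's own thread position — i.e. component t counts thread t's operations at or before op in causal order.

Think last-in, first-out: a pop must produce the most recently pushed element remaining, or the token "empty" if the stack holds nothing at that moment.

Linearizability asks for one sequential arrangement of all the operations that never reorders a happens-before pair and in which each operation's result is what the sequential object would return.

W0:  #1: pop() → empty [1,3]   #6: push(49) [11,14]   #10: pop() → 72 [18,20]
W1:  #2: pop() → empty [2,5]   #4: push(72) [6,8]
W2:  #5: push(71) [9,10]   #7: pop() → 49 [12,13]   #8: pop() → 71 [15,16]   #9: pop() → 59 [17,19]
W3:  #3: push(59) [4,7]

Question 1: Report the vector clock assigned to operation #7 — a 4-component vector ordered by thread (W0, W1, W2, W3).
Answer: (2, 0, 2, 0)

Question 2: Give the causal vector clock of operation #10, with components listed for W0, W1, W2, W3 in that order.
Answer: (3, 2, 0, 0)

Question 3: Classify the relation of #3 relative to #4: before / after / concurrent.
Answer: concurrent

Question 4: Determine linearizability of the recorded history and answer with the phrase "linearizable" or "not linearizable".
linearizable

witness order: #1, #2, #3, #4, #5, #6, #7, #8, #10, #9
after step 1 (#1 pop() → empty): stack <>
after step 2 (#2 pop() → empty): stack <>
after step 3 (#3 push(59)): stack <59>
after step 4 (#4 push(72)): stack <59,72>
after step 5 (#5 push(71)): stack <59,72,71>
after step 6 (#6 push(49)): stack <59,72,71,49>
after step 7 (#7 pop() → 49): stack <59,72,71>
after step 8 (#8 pop() → 71): stack <59,72>
after step 9 (#10 pop() → 72): stack <59>
after step 10 (#9 pop() → 59): stack <>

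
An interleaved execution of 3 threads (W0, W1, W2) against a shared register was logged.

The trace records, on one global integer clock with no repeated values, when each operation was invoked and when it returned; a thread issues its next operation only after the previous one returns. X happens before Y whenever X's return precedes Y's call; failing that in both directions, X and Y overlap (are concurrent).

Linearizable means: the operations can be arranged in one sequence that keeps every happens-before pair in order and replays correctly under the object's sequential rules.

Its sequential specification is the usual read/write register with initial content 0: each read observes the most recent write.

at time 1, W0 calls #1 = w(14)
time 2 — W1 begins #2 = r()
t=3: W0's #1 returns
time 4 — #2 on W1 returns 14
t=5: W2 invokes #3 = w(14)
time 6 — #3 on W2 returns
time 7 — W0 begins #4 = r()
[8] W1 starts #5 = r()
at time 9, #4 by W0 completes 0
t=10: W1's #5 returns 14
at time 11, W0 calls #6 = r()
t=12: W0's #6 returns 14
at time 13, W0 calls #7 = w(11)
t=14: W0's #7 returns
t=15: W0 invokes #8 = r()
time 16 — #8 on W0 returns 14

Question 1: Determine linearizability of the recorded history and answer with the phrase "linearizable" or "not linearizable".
not linearizable

events 1..8 are fine; event 9 — the response of #4 at time 9 — makes the prefix non-linearizable
no legal order exists: 2 real-time-consistent candidates over 4 completed register operations, all rejected
every completion of the 1 pending operation (#5) was checked; none linearizes
take #1, #2, #3, #4 (pending dropped): step 4 already fails, because #4 r() → 0 cannot occur there
take #2, #1, #3, #4 (pending dropped): step 1 already fails, because #2 r() → 14 cannot occur there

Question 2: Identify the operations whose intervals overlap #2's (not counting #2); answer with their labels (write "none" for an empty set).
#1

#2 spans [2,4]: anything still running between times 2 and 4 counts as concurrent
#1 [1,3]: concurrent
#3 [5,6]: after
#4 [7,9]: after
#5 [8,10]: after
#6 [11,12]: after
#7 [13,14]: after
#8 [15,16]: after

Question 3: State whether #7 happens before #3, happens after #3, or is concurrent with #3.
after

#7 spans [13,14], #3 spans [5,6]
resp(#3)=6 < inv(#7)=13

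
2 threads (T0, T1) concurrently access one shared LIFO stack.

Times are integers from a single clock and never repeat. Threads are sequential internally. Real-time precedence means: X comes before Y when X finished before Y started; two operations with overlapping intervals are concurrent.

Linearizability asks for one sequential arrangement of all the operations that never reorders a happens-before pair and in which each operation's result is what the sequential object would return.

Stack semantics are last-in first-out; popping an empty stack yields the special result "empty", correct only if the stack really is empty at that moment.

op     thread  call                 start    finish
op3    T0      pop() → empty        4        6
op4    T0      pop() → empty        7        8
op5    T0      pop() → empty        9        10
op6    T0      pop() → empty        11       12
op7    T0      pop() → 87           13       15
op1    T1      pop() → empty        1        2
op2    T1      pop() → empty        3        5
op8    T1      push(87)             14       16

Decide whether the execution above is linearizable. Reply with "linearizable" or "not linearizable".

linearizable

one valid linearization: op1, op2, op3, op4, op5, op6, op8, op7
step 1: op1 pop() → empty — stack <>
step 2: op2 pop() → empty — stack <>
step 3: op3 pop() → empty — stack <>
step 4: op4 pop() → empty — stack <>
step 5: op5 pop() → empty — stack <>
step 6: op6 pop() → empty — stack <>
step 7: op8 push(87) — stack <87>
step 8: op7 pop() → 87 — stack <>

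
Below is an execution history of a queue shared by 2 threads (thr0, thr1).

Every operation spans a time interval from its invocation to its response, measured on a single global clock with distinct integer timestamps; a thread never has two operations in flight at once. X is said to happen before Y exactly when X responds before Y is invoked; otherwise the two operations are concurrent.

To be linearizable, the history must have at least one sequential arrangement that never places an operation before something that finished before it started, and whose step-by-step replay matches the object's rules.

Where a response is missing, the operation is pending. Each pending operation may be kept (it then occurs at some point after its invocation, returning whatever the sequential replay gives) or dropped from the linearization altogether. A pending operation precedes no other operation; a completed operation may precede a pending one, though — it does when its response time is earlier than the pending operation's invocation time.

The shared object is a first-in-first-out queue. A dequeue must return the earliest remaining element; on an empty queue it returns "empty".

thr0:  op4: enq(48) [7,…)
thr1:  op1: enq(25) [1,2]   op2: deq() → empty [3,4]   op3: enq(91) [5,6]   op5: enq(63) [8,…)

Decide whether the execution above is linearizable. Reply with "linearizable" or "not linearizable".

through event 3 a valid linearization exists; event 4 (op2 responding at time 4) ends that
exactly one order of the 2 completed ops respects real time; the queue replay fails
take op1, op2: step 2 already fails, because op2 deq() → empty cannot occur there

not linearizable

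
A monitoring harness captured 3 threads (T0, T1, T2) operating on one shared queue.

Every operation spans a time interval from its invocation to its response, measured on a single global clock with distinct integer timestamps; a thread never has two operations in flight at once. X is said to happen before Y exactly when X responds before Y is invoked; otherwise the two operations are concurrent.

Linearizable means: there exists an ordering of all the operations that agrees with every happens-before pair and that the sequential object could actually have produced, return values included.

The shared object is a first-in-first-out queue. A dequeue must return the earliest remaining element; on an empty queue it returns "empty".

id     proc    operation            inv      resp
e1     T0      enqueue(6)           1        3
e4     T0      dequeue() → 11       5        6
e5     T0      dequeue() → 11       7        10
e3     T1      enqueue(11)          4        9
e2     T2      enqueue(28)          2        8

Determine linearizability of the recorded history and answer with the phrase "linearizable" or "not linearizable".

prefix check: 1..5 passes, 1..6 fails once e4's time-6 response joins
exactly one order of the 2 completed ops respects real time; the queue replay fails
completion choices over the 2 pending operations (e2, e3) were checked; none helps
sample order e1, e4 (pending dropped) stalls at step 2 — e4 dequeue() → 11 has no legal effect

not linearizable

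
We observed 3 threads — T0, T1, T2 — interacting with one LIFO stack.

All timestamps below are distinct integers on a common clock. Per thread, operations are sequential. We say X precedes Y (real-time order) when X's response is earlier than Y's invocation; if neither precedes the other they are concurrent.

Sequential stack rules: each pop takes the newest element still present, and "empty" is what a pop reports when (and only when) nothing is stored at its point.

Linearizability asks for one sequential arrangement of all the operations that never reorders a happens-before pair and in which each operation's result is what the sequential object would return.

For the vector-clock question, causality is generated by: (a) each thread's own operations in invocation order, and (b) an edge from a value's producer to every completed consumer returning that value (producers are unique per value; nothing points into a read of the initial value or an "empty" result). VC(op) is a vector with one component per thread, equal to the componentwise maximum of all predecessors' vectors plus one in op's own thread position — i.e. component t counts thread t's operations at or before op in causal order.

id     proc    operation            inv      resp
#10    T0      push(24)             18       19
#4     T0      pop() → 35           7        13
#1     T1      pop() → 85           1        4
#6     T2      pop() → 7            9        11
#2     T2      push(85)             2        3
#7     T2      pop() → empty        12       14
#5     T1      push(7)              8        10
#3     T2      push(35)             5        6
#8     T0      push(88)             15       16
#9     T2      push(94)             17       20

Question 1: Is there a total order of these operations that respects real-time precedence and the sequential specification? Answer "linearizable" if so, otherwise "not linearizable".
one valid linearization: #2, #1, #3, #4, #5, #6, #7, #8, #9, #10
after step 1 (#2 push(85)): stack <85>
after step 2 (#1 pop() → 85): stack <>
after step 3 (#3 push(35)): stack <35>
after step 4 (#4 pop() → 35): stack <>
after step 5 (#5 push(7)): stack <7>
after step 6 (#6 pop() → 7): stack <>
after step 7 (#7 pop() → empty): stack <>
after step 8 (#8 push(88)): stack <88>
after step 9 (#9 push(94)): stack <88,94>
after step 10 (#10 push(24)): stack <88,94,24>

linearizable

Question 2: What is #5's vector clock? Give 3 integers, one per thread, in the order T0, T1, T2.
VC(#2, invoked at 2): no causal predecessors; +1 on T2 → (0, 0, 1)
#3 (invocation 5): componentwise max over VC(#2)=(0, 0, 1), +1 at T2, giving (0, 0, 2)
#1 (invocation 1): componentwise max over VC(#2)=(0, 0, 1), +1 at T1, giving (0, 1, 1)
#5 (invocation 8): componentwise max over VC(#1)=(0, 1, 1), +1 at T1, giving (0, 2, 1)
#4 (invocation 7): componentwise max over VC(#3)=(0, 0, 2), +1 at T0, giving (1, 0, 2)
#8 (invocation 15): componentwise max over VC(#4)=(1, 0, 2), +1 at T0, giving (2, 0, 2)
#6 (invocation 9): componentwise max over VC(#3)=(0, 0, 2), VC(#5)=(0, 2, 1), +1 at T2, giving (0, 2, 3)
#10 (invocation 18): componentwise max over VC(#8)=(2, 0, 2), +1 at T0, giving (3, 0, 2)
#7 (invocation 12): componentwise max over VC(#6)=(0, 2, 3), +1 at T2, giving (0, 2, 4)
#9 (invocation 17): componentwise max over VC(#7)=(0, 2, 4), +1 at T2, giving (0, 2, 5)
target: VC(#5) = (0, 2, 1)

(0, 2, 1)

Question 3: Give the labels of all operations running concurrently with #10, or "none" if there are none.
overlap test against #10 [18,19]: concurrent iff the interval meets 18..19
#1 [1,4]: before
#2 [2,3]: before
#3 [5,6]: before
#4 [7,13]: before
#5 [8,10]: before
#6 [9,11]: before
#7 [12,14]: before
#8 [15,16]: before
#9 [17,20]: concurrent

#9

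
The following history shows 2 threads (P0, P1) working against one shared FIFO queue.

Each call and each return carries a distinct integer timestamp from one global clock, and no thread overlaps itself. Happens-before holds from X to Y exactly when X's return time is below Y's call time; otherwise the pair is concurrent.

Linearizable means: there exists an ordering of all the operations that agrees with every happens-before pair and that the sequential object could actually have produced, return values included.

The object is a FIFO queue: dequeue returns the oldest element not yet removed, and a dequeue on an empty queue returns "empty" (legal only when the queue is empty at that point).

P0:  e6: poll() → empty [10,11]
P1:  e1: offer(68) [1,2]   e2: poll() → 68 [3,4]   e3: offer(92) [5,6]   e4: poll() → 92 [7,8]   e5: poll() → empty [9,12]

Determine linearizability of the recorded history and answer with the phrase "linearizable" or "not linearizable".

a witness: e1, e2, e3, e4, e5, e6
1. e1 offer(68), leaving queue <68>
2. e2 poll() → 68, leaving queue <>
3. e3 offer(92), leaving queue <92>
4. e4 poll() → 92, leaving queue <>
5. e5 poll() → empty, leaving queue <>
6. e6 poll() → empty, leaving queue <>

linearizable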